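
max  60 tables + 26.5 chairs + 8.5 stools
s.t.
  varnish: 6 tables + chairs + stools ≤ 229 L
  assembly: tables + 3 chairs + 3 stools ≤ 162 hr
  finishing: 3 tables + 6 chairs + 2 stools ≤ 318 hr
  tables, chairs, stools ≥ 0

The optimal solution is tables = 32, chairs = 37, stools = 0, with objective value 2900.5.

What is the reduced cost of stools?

At the optimum: varnish uses 229 of 229 (binding); assembly uses 143 of 162 (slack = 19); finishing uses 318 of 318 (binding).
Slack constraints have shadow price 0 (complementary slackness).
Dual feasibility on the basic columns requires 6·y_varnish + 3·y_finishing = 60, 1·y_varnish + 6·y_finishing = 26.5.
→ y_varnish = 8.5 and y_finishing = 3.
Reduced cost of stools: c₃ − yᵀa₃ = 8.5 − (8.5·1 + 3·2) = 8.5 − 14.5 = -6.

-6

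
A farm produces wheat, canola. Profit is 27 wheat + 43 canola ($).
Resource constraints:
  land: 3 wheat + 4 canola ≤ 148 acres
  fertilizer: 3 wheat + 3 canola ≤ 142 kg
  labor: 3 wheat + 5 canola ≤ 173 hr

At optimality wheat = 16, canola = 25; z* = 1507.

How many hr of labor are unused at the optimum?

0

labor used = 3·16 + 5·25 = 173; slack = 173 − 173 = 0.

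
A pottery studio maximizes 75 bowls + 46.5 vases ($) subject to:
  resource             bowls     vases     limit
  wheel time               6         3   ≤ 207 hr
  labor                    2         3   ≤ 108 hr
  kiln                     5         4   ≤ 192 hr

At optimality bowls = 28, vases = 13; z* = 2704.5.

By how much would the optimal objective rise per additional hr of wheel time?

Check each constraint at x*: wheel time 207/207 (tight); labor 95/108 (slack 13); kiln 192/192 (tight).
Since labor is not tight, its dual is 0.
The binding rows give the dual system: 6·y_wheel time + 5·y_kiln = 75 and 3·y_wheel time + 4·y_kiln = 46.5.
This yields shadow prices y_wheel time = 7.5, y_kiln = 6.
Shadow price of wheel time = 7.5.

7.5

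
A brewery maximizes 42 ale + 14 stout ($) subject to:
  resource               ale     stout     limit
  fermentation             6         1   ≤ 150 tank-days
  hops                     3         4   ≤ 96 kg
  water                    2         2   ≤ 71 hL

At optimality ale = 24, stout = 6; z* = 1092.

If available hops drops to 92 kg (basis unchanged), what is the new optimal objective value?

1084

Binding: fermentation and hops. Non-binding: water (11 unused).
Slack constraints have shadow price 0 (complementary slackness).
The binding rows give the dual system: 6·y_fermentation + 3·y_hops = 42 and 1·y_fermentation + 4·y_hops = 14.
→ y_fermentation = 6 and y_hops = 2.
Δz = y_hops·Δb = 2 × (-4) = -8, so new z* = 1092 − 8 = 1084.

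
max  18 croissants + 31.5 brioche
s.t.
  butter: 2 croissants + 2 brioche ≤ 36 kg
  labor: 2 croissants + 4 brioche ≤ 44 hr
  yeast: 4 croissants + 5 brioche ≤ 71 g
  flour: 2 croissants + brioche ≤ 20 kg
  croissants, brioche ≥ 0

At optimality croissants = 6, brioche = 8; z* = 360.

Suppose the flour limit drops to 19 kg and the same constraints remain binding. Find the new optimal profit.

At the optimum: butter uses 28 of 36 (slack = 8); labor uses 44 of 44 (binding); yeast uses 64 of 71 (slack = 7); flour uses 20 of 20 (binding).
By complementary slackness, y = 0 for the non-binding constraints.
The binding rows give the dual system: 2·y_labor + 2·y_flour = 18 and 4·y_labor + 1·y_flour = 31.5.
→ y_labor = 7.5 and y_flour = 1.5.
Δz = y_flour·Δb = 1.5 × (-1) = -1.5, so new z* = 360 − 1.5 = 358.5.

358.5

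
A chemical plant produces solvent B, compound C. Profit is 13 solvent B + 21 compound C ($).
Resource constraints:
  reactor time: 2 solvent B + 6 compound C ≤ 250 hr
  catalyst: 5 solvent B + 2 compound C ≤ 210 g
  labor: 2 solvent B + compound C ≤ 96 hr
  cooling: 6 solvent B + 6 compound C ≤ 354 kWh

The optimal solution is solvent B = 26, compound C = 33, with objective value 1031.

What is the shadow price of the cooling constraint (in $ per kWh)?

Check each constraint at x*: reactor time 250/250 (tight); catalyst 196/210 (slack 14); labor 85/96 (slack 11); cooling 354/354 (tight).
Slack constraints have shadow price 0 (complementary slackness).
From A_Bᵀ y = c: 2·y_reactor time + 6·y_cooling = 13; 6·y_reactor time + 6·y_cooling = 21.
→ y_reactor time = 2 and y_cooling = 1.5.
Shadow price of cooling = 1.5.

1.5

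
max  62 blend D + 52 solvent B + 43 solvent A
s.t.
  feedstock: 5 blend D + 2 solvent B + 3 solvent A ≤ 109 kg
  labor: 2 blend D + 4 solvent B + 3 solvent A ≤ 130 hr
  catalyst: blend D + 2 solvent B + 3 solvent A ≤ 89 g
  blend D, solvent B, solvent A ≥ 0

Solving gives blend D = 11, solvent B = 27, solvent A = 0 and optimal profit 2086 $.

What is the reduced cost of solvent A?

-9.5

Check each constraint at x*: feedstock 109/109 (tight); labor 130/130 (tight); catalyst 65/89 (slack 24).
Since catalyst is not tight, its dual is 0.
The binding rows give the dual system: 5·y_feedstock + 2·y_labor = 62 and 2·y_feedstock + 4·y_labor = 52.
→ y_feedstock = 9 and y_labor = 8.5.
Reduced cost of solvent A: c₃ − yᵀa₃ = 43 − (9·3 + 8.5·3) = 43 − 52.5 = -9.5.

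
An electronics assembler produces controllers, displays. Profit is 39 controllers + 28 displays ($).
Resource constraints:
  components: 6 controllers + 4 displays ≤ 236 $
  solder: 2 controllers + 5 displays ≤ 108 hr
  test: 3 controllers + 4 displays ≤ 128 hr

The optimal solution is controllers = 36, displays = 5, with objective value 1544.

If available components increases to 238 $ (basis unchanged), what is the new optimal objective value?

Check each constraint at x*: components 236/236 (tight); solder 97/108 (slack 11); test 128/128 (tight).
Slack constraints have shadow price 0 (complementary slackness).
The binding rows give the dual system: 6·y_components + 3·y_test = 39 and 4·y_components + 4·y_test = 28.
→ y_components = 6 and y_test = 1.
Δz = y_components·Δb = 6 × (2) = 12, so new z* = 1544 + 12 = 1556.

1556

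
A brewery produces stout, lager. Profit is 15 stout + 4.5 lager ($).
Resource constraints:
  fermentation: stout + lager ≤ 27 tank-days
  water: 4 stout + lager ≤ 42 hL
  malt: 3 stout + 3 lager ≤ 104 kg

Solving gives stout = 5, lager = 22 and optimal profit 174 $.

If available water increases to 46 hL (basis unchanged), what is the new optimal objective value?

Check each constraint at x*: fermentation 27/27 (tight); water 42/42 (tight); malt 81/104 (slack 23).
Slack constraints have shadow price 0 (complementary slackness).
Dual feasibility on the basic columns requires 1·y_fermentation + 4·y_water = 15, 1·y_fermentation + 1·y_water = 4.5.
→ y_fermentation = 1 and y_water = 3.5.
Δz = y_water·Δb = 3.5 × (4) = 14, so new z* = 174 + 14 = 188.

188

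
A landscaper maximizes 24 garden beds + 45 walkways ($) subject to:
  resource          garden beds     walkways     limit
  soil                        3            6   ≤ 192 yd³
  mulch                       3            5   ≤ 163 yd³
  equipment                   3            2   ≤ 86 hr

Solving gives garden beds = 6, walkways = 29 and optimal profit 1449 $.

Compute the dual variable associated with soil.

Binding: soil and mulch. Non-binding: equipment (10 unused).
Since equipment is not tight, its dual is 0.
From A_Bᵀ y = c: 3·y_soil + 3·y_mulch = 24; 6·y_soil + 5·y_mulch = 45.
Solving: y_soil = 5, y_mulch = 3.
Shadow price of soil = 5.

5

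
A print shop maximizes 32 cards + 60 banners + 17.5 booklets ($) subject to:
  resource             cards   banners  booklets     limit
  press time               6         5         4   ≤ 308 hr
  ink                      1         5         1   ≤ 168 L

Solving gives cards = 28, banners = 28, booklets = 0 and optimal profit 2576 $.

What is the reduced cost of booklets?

-6.5

Check each constraint at x*: press time 308/308 (tight); ink 168/168 (tight).
From A_Bᵀ y = c: 6·y_press time + 1·y_ink = 32; 5·y_press time + 5·y_ink = 60.
→ y_press time = 4 and y_ink = 8.
Reduced cost of booklets: c₃ − yᵀa₃ = 17.5 − (4·4 + 8·1) = 17.5 − 24 = -6.5.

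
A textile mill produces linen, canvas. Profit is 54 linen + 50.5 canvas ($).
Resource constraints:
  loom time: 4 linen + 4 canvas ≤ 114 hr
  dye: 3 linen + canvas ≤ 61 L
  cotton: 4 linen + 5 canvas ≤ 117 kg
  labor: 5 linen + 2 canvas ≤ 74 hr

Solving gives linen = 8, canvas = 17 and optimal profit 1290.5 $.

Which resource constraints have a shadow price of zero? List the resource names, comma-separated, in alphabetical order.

loom time: 100/114 (slack 14)
dye: 41/61 (slack 20)
cotton: 117/117 (binding)
labor: 74/74 (binding)
By complementary slackness, a constraint with positive slack has shadow price 0 → dye, loom time.

dye, loom time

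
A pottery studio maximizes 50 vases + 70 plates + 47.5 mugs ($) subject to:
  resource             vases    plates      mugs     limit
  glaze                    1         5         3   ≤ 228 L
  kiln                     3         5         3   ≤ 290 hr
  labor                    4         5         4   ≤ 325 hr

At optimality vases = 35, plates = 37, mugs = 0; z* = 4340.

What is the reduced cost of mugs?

-2.5

Binding: kiln and labor. Non-binding: glaze (8 unused).
Slack constraints have shadow price 0 (complementary slackness).
The binding rows give the dual system: 3·y_kiln + 4·y_labor = 50 and 5·y_kiln + 5·y_labor = 70.
Solving: y_kiln = 6, y_labor = 8.
Reduced cost of mugs: c₃ − yᵀa₃ = 47.5 − (6·3 + 8·4) = 47.5 − 50 = -2.5.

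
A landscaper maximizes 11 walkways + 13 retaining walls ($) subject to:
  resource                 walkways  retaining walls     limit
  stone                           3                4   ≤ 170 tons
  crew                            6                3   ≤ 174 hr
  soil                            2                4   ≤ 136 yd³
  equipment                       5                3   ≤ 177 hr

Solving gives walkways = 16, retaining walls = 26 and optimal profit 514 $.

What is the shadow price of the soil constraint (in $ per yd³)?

At the optimum: stone uses 152 of 170 (slack = 18); crew uses 174 of 174 (binding); soil uses 136 of 136 (binding); equipment uses 158 of 177 (slack = 19).
Slack constraints have shadow price 0 (complementary slackness).
Dual feasibility on the basic columns requires 6·y_crew + 2·y_soil = 11, 3·y_crew + 4·y_soil = 13.
→ y_crew = 1 and y_soil = 2.5.
Shadow price of soil = 2.5.

2.5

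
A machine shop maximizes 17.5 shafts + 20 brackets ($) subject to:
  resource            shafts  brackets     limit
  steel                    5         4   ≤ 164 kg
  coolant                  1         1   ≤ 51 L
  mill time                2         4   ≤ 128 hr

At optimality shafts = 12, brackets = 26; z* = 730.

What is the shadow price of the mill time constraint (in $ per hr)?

2.5

At the optimum: steel uses 164 of 164 (binding); coolant uses 38 of 51 (slack = 13); mill time uses 128 of 128 (binding).
Since coolant is not tight, its dual is 0.
From A_Bᵀ y = c: 5·y_steel + 2·y_mill time = 17.5; 4·y_steel + 4·y_mill time = 20.
Solving: y_steel = 2.5, y_mill time = 2.5.
Shadow price of mill time = 2.5.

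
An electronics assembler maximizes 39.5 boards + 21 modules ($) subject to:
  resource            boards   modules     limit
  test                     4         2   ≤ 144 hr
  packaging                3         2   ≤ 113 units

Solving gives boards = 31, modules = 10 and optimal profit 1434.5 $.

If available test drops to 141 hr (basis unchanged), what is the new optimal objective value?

Both test and packaging are binding at x*.
Dual feasibility on the basic columns requires 4·y_test + 3·y_packaging = 39.5, 2·y_test + 2·y_packaging = 21.
This yields shadow prices y_test = 8, y_packaging = 2.5.
Δz = y_test·Δb = 8 × (-3) = -24, so new z* = 1434.5 − 24 = 1410.5.

1410.5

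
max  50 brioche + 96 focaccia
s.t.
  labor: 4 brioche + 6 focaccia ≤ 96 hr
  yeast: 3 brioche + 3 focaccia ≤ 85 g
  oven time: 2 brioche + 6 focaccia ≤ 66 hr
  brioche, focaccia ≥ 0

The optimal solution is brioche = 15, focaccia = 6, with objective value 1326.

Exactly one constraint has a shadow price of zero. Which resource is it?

labor: 96/96 (binding)
yeast: 63/85 (slack 22)
oven time: 66/66 (binding)
By complementary slackness, a constraint with positive slack has shadow price 0 → yeast.

yeast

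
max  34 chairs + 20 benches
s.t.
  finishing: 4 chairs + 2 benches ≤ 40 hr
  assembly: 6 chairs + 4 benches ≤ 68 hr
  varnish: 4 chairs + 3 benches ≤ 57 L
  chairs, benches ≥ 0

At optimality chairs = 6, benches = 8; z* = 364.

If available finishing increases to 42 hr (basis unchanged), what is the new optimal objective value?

372

At the optimum: finishing uses 40 of 40 (binding); assembly uses 68 of 68 (binding); varnish uses 48 of 57 (slack = 9).
Slack constraints have shadow price 0 (complementary slackness).
From A_Bᵀ y = c: 4·y_finishing + 6·y_assembly = 34; 2·y_finishing + 4·y_assembly = 20.
→ y_finishing = 4 and y_assembly = 3.
Δz = y_finishing·Δb = 4 × (2) = 8, so new z* = 364 + 8 = 372.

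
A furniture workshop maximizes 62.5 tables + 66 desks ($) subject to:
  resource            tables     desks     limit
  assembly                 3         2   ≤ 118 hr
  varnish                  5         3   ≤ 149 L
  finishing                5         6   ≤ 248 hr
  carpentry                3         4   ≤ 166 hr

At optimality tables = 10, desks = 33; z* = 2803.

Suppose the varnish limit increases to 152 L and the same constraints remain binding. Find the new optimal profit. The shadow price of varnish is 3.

2812

Δb = 3, so new z* = 2803 + (3)·(3) = 2803 + 9 = 2812.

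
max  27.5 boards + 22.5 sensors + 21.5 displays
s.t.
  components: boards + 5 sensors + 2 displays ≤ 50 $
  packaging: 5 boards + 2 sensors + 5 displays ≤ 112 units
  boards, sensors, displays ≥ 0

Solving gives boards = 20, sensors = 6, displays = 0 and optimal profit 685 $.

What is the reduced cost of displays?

Both components and packaging are binding at x*.
From A_Bᵀ y = c: 1·y_components + 5·y_packaging = 27.5; 5·y_components + 2·y_packaging = 22.5.
This yields shadow prices y_components = 2.5, y_packaging = 5.
Reduced cost of displays: c₃ − yᵀa₃ = 21.5 − (2.5·2 + 5·5) = 21.5 − 30 = -8.5.

-8.5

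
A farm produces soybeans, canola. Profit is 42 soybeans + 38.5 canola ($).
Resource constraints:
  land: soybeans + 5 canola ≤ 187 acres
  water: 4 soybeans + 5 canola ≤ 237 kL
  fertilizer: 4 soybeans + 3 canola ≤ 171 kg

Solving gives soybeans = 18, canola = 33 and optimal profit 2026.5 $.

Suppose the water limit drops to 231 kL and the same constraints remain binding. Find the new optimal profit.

Check each constraint at x*: land 183/187 (slack 4); water 237/237 (tight); fertilizer 171/171 (tight).
By complementary slackness, y = 0 for the non-binding constraint.
Dual feasibility on the basic columns requires 4·y_water + 4·y_fertilizer = 42, 5·y_water + 3·y_fertilizer = 38.5.
Solving: y_water = 3.5, y_fertilizer = 7.
Δz = y_water·Δb = 3.5 × (-6) = -21, so new z* = 2026.5 − 21 = 2005.5.

2005.5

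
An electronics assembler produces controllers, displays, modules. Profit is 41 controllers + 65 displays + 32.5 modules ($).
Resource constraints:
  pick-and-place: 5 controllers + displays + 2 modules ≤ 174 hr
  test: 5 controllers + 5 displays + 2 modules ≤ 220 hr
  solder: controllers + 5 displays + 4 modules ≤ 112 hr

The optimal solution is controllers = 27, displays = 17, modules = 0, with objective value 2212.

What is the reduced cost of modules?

Check each constraint at x*: pick-and-place 152/174 (slack 22); test 220/220 (tight); solder 112/112 (tight).
By complementary slackness, y = 0 for the non-binding constraint.
From A_Bᵀ y = c: 5·y_test + 1·y_solder = 41; 5·y_test + 5·y_solder = 65.
→ y_test = 7 and y_solder = 6.
Reduced cost of modules: c₃ − yᵀa₃ = 32.5 − (7·2 + 6·4) = 32.5 − 38 = -5.5.

-5.5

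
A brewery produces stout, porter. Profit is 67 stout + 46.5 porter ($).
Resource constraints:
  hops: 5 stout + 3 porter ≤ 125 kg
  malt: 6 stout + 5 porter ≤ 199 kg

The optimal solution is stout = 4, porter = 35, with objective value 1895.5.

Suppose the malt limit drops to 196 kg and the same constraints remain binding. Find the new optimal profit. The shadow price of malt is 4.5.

1882

Δb = -3, so new z* = 1895.5 + (4.5)·(-3) = 1895.5 − 13.5 = 1882.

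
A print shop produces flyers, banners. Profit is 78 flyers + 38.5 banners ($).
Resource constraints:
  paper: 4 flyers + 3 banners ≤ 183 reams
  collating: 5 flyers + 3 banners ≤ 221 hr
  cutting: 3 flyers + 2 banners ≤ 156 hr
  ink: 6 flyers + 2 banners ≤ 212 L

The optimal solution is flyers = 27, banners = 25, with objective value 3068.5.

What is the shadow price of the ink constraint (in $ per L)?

8

Check each constraint at x*: paper 183/183 (tight); collating 210/221 (slack 11); cutting 131/156 (slack 25); ink 212/212 (tight).
Slack constraints have shadow price 0 (complementary slackness).
Dual feasibility on the basic columns requires 4·y_paper + 6·y_ink = 78, 3·y_paper + 2·y_ink = 38.5.
This yields shadow prices y_paper = 7.5, y_ink = 8.
Shadow price of ink = 8.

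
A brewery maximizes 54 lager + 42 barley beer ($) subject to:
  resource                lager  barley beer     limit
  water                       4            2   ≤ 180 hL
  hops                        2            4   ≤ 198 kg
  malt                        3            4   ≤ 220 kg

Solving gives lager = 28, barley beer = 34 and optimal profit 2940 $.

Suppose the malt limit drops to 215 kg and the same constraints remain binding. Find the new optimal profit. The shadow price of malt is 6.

Δb = -5, so new z* = 2940 + (6)·(-5) = 2940 − 30 = 2910.

2910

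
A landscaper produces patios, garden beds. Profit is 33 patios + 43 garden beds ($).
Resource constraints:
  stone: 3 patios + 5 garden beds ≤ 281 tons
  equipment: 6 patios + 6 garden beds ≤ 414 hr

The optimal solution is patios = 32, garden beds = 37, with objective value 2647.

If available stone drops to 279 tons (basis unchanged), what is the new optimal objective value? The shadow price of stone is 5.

2637

Δb = -2, so new z* = 2647 + (5)·(-2) = 2647 − 10 = 2637.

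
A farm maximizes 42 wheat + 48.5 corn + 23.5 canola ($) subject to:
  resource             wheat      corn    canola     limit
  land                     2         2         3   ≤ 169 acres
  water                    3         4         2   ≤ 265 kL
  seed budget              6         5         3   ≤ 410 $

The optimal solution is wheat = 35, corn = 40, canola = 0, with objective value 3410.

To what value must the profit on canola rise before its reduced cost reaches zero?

Check each constraint at x*: land 150/169 (slack 19); water 265/265 (tight); seed budget 410/410 (tight).
Slack constraints have shadow price 0 (complementary slackness).
Dual feasibility on the basic columns requires 3·y_water + 6·y_seed budget = 42, 4·y_water + 5·y_seed budget = 48.5.
→ y_water = 9 and y_seed budget = 2.5.
canola enters the basis when its profit ≥ yᵀa₃ = 9·2 + 2.5·3 = 25.5.

25.5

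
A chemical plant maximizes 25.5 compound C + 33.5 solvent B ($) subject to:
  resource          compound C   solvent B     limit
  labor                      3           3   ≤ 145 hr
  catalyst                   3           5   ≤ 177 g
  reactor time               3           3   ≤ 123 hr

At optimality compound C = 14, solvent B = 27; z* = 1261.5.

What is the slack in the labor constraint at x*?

22

labor used = 3·14 + 3·27 = 123; slack = 145 − 123 = 22.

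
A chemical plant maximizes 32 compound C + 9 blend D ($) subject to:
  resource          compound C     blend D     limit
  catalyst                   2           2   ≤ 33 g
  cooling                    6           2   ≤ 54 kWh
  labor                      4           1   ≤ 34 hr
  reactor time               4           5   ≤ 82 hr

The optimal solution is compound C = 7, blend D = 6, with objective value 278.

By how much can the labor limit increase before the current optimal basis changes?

Binding constraints: cooling, labor. The basis is B = [[6,2],[4,1]] with det -2.
Per unit increase in labor, x* moves by d = (1, -3).
The basis stays optimal until blend D reaches 0; allowable increase = 2 hr.

2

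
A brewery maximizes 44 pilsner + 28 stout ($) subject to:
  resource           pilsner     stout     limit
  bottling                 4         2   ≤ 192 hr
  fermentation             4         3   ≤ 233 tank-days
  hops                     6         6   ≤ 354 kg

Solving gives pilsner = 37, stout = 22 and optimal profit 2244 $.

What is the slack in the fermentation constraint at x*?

fermentation used = 4·37 + 3·22 = 214; slack = 233 − 214 = 19.

19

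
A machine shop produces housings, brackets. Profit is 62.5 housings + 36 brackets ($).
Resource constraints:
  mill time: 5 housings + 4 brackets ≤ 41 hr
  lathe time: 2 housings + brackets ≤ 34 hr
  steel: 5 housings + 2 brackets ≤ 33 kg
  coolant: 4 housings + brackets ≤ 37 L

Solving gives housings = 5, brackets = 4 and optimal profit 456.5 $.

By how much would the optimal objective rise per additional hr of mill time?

At the optimum: mill time uses 41 of 41 (binding); lathe time uses 14 of 34 (slack = 20); steel uses 33 of 33 (binding); coolant uses 24 of 37 (slack = 13).
Slack constraints have shadow price 0 (complementary slackness).
Dual feasibility on the basic columns requires 5·y_mill time + 5·y_steel = 62.5, 4·y_mill time + 2·y_steel = 36.
Solving: y_mill time = 5.5, y_steel = 7.
Shadow price of mill time = 5.5.

5.5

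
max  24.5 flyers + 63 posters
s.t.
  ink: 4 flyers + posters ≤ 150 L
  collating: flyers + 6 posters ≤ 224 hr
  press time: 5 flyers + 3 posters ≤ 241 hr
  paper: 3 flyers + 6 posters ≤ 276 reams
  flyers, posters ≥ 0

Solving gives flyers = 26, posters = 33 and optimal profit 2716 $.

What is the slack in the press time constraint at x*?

12

press time used = 5·26 + 3·33 = 229; slack = 241 − 229 = 12.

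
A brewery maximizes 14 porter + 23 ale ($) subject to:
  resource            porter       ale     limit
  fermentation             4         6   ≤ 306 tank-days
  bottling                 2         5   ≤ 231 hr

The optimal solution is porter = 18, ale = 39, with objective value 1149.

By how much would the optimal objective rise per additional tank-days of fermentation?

Check each constraint at x*: fermentation 306/306 (tight); bottling 231/231 (tight).
Dual feasibility on the basic columns requires 4·y_fermentation + 2·y_bottling = 14, 6·y_fermentation + 5·y_bottling = 23.
Solving: y_fermentation = 3, y_bottling = 1.
Shadow price of fermentation = 3.

3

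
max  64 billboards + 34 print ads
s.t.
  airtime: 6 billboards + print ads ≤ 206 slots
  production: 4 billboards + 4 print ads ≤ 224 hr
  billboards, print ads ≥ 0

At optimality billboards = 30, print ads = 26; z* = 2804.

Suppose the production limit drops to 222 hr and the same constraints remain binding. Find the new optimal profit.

2790

At the optimum: airtime uses 206 of 206 (binding); production uses 224 of 224 (binding).
The binding rows give the dual system: 6·y_airtime + 4·y_production = 64 and 1·y_airtime + 4·y_production = 34.
Solving: y_airtime = 6, y_production = 7.
Δz = y_production·Δb = 7 × (-2) = -14, so new z* = 2804 − 14 = 2790.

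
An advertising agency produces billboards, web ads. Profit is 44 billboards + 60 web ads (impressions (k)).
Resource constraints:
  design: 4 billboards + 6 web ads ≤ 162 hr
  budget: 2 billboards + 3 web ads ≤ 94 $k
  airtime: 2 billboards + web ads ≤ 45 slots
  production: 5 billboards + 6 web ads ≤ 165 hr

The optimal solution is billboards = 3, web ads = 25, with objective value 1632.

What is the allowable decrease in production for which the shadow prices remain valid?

Binding constraints: design, production. The basis is B = [[4,6],[5,6]] with det -6.
Per unit decrease in production, x* moves by d = (-1, 0.6667).
The basis stays optimal until billboards reaches 0; allowable decrease = 3 hr.

3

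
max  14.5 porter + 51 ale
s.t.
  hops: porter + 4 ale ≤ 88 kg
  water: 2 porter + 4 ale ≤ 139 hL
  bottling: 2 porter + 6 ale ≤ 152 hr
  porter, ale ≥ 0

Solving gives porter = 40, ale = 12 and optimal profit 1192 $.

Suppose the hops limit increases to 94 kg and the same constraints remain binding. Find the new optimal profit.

Check each constraint at x*: hops 88/88 (tight); water 128/139 (slack 11); bottling 152/152 (tight).
Since water is not tight, its dual is 0.
From A_Bᵀ y = c: 1·y_hops + 2·y_bottling = 14.5; 4·y_hops + 6·y_bottling = 51.
Solving: y_hops = 7.5, y_bottling = 3.5.
Δz = y_hops·Δb = 7.5 × (6) = 45, so new z* = 1192 + 45 = 1237.

1237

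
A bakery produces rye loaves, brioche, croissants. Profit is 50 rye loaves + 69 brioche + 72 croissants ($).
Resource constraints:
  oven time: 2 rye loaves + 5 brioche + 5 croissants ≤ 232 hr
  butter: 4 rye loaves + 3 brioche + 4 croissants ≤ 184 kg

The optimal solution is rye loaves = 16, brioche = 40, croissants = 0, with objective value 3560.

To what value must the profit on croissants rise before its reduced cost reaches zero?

77

Both oven time and butter are binding at x*.
From A_Bᵀ y = c: 2·y_oven time + 4·y_butter = 50; 5·y_oven time + 3·y_butter = 69.
→ y_oven time = 9 and y_butter = 8.
croissants enters the basis when its profit ≥ yᵀa₃ = 9·5 + 8·4 = 77.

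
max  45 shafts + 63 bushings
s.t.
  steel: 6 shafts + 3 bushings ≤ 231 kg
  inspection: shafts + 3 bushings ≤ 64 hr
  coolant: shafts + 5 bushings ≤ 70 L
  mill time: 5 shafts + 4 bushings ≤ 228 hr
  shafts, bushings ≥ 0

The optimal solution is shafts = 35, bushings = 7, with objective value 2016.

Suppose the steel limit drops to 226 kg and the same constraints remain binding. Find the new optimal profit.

At the optimum: steel uses 231 of 231 (binding); inspection uses 56 of 64 (slack = 8); coolant uses 70 of 70 (binding); mill time uses 203 of 228 (slack = 25).
By complementary slackness, y = 0 for the non-binding constraints.
The binding rows give the dual system: 6·y_steel + 1·y_coolant = 45 and 3·y_steel + 5·y_coolant = 63.
This yields shadow prices y_steel = 6, y_coolant = 9.
Δz = y_steel·Δb = 6 × (-5) = -30, so new z* = 2016 − 30 = 1986.

1986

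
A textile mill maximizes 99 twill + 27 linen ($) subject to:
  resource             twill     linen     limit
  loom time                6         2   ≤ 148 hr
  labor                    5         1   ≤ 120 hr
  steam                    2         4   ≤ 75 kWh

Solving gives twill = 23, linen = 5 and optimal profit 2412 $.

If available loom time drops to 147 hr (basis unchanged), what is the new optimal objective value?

2403

At the optimum: loom time uses 148 of 148 (binding); labor uses 120 of 120 (binding); steam uses 66 of 75 (slack = 9).
By complementary slackness, y = 0 for the non-binding constraint.
From A_Bᵀ y = c: 6·y_loom time + 5·y_labor = 99; 2·y_loom time + 1·y_labor = 27.
Solving: y_loom time = 9, y_labor = 9.
Δz = y_loom time·Δb = 9 × (-1) = -9, so new z* = 2412 − 9 = 2403.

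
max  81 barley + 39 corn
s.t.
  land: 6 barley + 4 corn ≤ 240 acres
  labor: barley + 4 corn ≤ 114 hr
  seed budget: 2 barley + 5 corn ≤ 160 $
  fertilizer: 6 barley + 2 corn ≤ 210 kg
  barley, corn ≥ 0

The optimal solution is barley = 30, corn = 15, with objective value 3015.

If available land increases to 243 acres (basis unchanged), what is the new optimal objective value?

3033

Binding: land and fertilizer. Non-binding: labor (24 unused), seed budget (25 unused).
Since labor, seed budget are not tight, their duals are 0.
The binding rows give the dual system: 6·y_land + 6·y_fertilizer = 81 and 4·y_land + 2·y_fertilizer = 39.
This yields shadow prices y_land = 6, y_fertilizer = 7.5.
Δz = y_land·Δb = 6 × (3) = 18, so new z* = 3015 + 18 = 3033.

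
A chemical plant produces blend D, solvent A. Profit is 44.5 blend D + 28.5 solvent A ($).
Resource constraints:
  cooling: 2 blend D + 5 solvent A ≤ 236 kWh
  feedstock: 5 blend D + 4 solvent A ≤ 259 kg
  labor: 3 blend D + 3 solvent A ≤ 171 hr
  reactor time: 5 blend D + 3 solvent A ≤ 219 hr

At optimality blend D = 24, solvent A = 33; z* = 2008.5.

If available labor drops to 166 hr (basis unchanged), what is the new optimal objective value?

2001

At the optimum: cooling uses 213 of 236 (slack = 23); feedstock uses 252 of 259 (slack = 7); labor uses 171 of 171 (binding); reactor time uses 219 of 219 (binding).
By complementary slackness, y = 0 for the non-binding constraints.
Dual feasibility on the basic columns requires 3·y_labor + 5·y_reactor time = 44.5, 3·y_labor + 3·y_reactor time = 28.5.
This yields shadow prices y_labor = 1.5, y_reactor time = 8.
Δz = y_labor·Δb = 1.5 × (-5) = -7.5, so new z* = 2008.5 − 7.5 = 2001.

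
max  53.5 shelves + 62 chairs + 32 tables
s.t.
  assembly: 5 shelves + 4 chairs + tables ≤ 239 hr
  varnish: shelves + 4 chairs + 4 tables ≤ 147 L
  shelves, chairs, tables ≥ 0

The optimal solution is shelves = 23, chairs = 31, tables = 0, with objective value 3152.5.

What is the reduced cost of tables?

Both assembly and varnish are binding at x*.
From A_Bᵀ y = c: 5·y_assembly + 1·y_varnish = 53.5; 4·y_assembly + 4·y_varnish = 62.
→ y_assembly = 9.5 and y_varnish = 6.
Reduced cost of tables: c₃ − yᵀa₃ = 32 − (9.5·1 + 6·4) = 32 − 33.5 = -1.5.

-1.5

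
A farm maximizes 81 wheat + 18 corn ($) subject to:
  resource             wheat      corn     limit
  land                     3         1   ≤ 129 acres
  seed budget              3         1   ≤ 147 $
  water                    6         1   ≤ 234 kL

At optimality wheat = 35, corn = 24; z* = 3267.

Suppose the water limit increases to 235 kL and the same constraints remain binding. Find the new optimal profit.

3276

Check each constraint at x*: land 129/129 (tight); seed budget 129/147 (slack 18); water 234/234 (tight).
By complementary slackness, y = 0 for the non-binding constraint.
Dual feasibility on the basic columns requires 3·y_land + 6·y_water = 81, 1·y_land + 1·y_water = 18.
→ y_land = 9 and y_water = 9.
Δz = y_water·Δb = 9 × (1) = 9, so new z* = 3267 + 9 = 3276.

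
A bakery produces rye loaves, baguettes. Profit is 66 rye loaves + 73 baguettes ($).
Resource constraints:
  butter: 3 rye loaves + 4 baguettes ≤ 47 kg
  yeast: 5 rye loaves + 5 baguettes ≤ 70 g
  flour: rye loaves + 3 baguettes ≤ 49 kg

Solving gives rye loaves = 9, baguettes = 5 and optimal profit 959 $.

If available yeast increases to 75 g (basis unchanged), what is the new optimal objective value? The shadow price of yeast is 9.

1004

Δb = 5, so new z* = 959 + (9)·(5) = 959 + 45 = 1004.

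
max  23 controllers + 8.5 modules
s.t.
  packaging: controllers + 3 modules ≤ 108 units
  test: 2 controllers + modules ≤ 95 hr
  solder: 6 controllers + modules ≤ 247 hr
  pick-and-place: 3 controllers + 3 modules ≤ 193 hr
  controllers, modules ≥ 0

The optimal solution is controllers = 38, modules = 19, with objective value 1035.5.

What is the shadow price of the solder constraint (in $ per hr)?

1.5

Check each constraint at x*: packaging 95/108 (slack 13); test 95/95 (tight); solder 247/247 (tight); pick-and-place 171/193 (slack 22).
Slack constraints have shadow price 0 (complementary slackness).
The binding rows give the dual system: 2·y_test + 6·y_solder = 23 and 1·y_test + 1·y_solder = 8.5.
→ y_test = 7 and y_solder = 1.5.
Shadow price of solder = 1.5.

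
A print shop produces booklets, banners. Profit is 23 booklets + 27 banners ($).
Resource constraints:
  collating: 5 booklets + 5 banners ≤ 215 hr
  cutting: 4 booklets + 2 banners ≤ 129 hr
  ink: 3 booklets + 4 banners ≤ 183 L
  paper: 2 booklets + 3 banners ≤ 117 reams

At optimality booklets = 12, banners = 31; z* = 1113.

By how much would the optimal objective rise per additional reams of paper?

4

At the optimum: collating uses 215 of 215 (binding); cutting uses 110 of 129 (slack = 19); ink uses 160 of 183 (slack = 23); paper uses 117 of 117 (binding).
By complementary slackness, y = 0 for the non-binding constraints.
Dual feasibility on the basic columns requires 5·y_collating + 2·y_paper = 23, 5·y_collating + 3·y_paper = 27.
→ y_collating = 3 and y_paper = 4.
Shadow price of paper = 4.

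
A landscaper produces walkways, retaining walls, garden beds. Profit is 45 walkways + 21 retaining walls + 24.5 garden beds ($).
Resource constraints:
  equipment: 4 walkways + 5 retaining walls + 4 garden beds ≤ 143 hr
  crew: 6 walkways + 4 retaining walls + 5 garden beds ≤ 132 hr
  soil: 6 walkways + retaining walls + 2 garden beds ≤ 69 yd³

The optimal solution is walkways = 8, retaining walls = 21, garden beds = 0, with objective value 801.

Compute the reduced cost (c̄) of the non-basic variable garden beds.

-4

At the optimum: equipment uses 137 of 143 (slack = 6); crew uses 132 of 132 (binding); soil uses 69 of 69 (binding).
Slack constraints have shadow price 0 (complementary slackness).
The binding rows give the dual system: 6·y_crew + 6·y_soil = 45 and 4·y_crew + 1·y_soil = 21.
→ y_crew = 4.5 and y_soil = 3.
Reduced cost of garden beds: c₃ − yᵀa₃ = 24.5 − (4.5·5 + 3·2) = 24.5 − 28.5 = -4.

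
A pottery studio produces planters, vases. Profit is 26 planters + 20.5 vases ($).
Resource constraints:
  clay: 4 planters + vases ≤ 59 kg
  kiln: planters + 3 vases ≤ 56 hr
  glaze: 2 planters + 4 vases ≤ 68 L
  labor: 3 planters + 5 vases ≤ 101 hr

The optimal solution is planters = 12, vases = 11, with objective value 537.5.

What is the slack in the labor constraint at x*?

10

labor used = 3·12 + 5·11 = 91; slack = 101 − 91 = 10.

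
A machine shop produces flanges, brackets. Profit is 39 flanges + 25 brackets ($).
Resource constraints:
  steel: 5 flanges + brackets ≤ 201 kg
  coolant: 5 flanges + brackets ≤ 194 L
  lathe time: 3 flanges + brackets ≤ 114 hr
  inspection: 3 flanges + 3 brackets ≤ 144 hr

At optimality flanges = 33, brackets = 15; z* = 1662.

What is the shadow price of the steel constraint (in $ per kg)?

0

Check each constraint at x*: steel 180/201 (slack 21); coolant 180/194 (slack 14); lathe time 114/114 (tight); inspection 144/144 (tight).
By complementary slackness, y = 0 for the non-binding constraints.
The binding rows give the dual system: 3·y_lathe time + 3·y_inspection = 39 and 1·y_lathe time + 3·y_inspection = 25.
Solving: y_lathe time = 7, y_inspection = 6.
Shadow price of steel = 0.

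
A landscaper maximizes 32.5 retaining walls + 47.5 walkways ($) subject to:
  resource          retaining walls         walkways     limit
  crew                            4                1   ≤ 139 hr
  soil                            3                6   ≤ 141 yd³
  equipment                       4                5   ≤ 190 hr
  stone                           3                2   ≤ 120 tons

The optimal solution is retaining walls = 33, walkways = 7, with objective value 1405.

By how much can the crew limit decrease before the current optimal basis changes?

Binding constraints: crew, soil. The basis is B = [[4,1],[3,6]] with det 21.
Per unit decrease in crew, x* moves by d = (-0.2857, 0.1429).
The basis stays optimal until retaining walls reaches 0; allowable decrease = 115.5 hr.

115.5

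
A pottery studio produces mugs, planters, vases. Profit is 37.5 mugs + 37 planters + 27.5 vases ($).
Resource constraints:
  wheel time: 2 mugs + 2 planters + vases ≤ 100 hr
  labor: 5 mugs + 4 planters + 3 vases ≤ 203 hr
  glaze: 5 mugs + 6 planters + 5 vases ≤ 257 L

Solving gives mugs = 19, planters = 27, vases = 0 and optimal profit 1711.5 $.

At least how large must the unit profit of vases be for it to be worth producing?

29.5

Binding: labor and glaze. Non-binding: wheel time (8 unused).
Since wheel time is not tight, its dual is 0.
Dual feasibility on the basic columns requires 5·y_labor + 5·y_glaze = 37.5, 4·y_labor + 6·y_glaze = 37.
→ y_labor = 4 and y_glaze = 3.5.
vases enters the basis when its profit ≥ yᵀa₃ = 4·3 + 3.5·5 = 29.5.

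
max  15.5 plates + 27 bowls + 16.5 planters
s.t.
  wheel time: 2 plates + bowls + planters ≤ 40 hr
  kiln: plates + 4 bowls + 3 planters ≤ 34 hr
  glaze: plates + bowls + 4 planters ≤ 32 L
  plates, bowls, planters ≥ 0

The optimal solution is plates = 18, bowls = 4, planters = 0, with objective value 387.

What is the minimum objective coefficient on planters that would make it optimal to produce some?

At the optimum: wheel time uses 40 of 40 (binding); kiln uses 34 of 34 (binding); glaze uses 22 of 32 (slack = 10).
Since glaze is not tight, its dual is 0.
The binding rows give the dual system: 2·y_wheel time + 1·y_kiln = 15.5 and 1·y_wheel time + 4·y_kiln = 27.
Solving: y_wheel time = 5, y_kiln = 5.5.
planters enters the basis when its profit ≥ yᵀa₃ = 5·1 + 5.5·3 = 21.5.

21.5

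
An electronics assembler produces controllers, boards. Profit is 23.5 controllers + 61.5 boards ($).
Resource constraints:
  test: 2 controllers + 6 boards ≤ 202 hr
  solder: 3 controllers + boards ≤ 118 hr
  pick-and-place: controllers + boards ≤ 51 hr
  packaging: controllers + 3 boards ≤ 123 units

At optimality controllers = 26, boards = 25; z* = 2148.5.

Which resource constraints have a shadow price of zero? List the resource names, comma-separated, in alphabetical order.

test: 202/202 (binding)
solder: 103/118 (slack 15)
pick-and-place: 51/51 (binding)
packaging: 101/123 (slack 22)
By complementary slackness, a constraint with positive slack has shadow price 0 → packaging, solder.

packaging, solder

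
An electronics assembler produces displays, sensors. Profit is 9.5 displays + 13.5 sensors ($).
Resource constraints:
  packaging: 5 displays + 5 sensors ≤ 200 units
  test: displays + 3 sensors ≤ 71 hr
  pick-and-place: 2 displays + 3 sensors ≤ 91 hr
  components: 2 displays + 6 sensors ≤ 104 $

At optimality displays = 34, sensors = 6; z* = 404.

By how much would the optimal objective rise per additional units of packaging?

Check each constraint at x*: packaging 200/200 (tight); test 52/71 (slack 19); pick-and-place 86/91 (slack 5); components 104/104 (tight).
Slack constraints have shadow price 0 (complementary slackness).
From A_Bᵀ y = c: 5·y_packaging + 2·y_components = 9.5; 5·y_packaging + 6·y_components = 13.5.
Solving: y_packaging = 1.5, y_components = 1.
Shadow price of packaging = 1.5.

1.5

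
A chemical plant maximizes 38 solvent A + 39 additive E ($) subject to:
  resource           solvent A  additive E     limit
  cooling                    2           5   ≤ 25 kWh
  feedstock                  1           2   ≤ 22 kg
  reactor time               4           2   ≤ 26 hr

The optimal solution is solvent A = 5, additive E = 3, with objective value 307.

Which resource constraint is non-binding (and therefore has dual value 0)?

feedstock

cooling: 25/25 (binding)
feedstock: 11/22 (slack 11)
reactor time: 26/26 (binding)
By complementary slackness, a constraint with positive slack has shadow price 0 → feedstock.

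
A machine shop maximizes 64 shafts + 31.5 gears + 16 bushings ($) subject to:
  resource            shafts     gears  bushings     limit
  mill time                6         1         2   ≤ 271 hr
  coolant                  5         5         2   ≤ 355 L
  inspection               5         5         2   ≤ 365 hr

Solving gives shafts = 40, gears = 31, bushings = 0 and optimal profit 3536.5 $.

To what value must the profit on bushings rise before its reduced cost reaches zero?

Check each constraint at x*: mill time 271/271 (tight); coolant 355/355 (tight); inspection 355/365 (slack 10).
Slack constraints have shadow price 0 (complementary slackness).
From A_Bᵀ y = c: 6·y_mill time + 5·y_coolant = 64; 1·y_mill time + 5·y_coolant = 31.5.
→ y_mill time = 6.5 and y_coolant = 5.
bushings enters the basis when its profit ≥ yᵀa₃ = 6.5·2 + 5·2 = 23.

23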